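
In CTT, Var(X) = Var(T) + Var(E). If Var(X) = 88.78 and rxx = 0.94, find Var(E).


var_true = rxx * var_obs = 0.94 * 88.78 = 83.4532
var_error = var_obs - var_true
var_error = 88.78 - 83.4532
var_error = 5.3268

5.3268


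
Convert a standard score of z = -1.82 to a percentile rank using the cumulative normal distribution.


CDF(z) = 0.5 * (1 + erf(z/sqrt(2)))
erf(-1.2869) = -0.9312
CDF = 0.0344
Percentile rank = 0.0344 * 100 = 3.44

3.44


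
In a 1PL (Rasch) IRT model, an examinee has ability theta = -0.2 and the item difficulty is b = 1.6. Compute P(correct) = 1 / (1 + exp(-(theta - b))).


theta - b = -0.2 - 1.6 = -1.8
exp(-(theta - b)) = exp(1.8) = 6.0496
P = 1 / (1 + 6.0496)
P = 0.1419

0.1419


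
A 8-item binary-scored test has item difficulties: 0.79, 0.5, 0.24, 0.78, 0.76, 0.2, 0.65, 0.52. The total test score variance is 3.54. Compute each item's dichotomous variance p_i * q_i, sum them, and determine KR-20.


For each item, compute p_i * q_i:
  Item 1: 0.79 * 0.21 = 0.1659
  Item 2: 0.5 * 0.5 = 0.25
  Item 3: 0.24 * 0.76 = 0.1824
  Item 4: 0.78 * 0.22 = 0.1716
  Item 5: 0.76 * 0.24 = 0.1824
  Item 6: 0.2 * 0.8 = 0.16
  Item 7: 0.65 * 0.35 = 0.2275
  Item 8: 0.52 * 0.48 = 0.2496
Sum(p_i * q_i) = 0.1659 + 0.25 + 0.1824 + 0.1716 + 0.1824 + 0.16 + 0.2275 + 0.2496 = 1.5894
KR-20 = (k/(k-1)) * (1 - Sum(p_i*q_i) / Var_total)
= (8/7) * (1 - 1.5894/3.54)
= 1.1429 * 0.551
KR-20 = 0.6297

0.6297


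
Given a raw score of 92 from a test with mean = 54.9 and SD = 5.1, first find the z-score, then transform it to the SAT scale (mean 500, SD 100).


z = (X - mean) / SD = (92 - 54.9) / 5.1
z = 37.1 / 5.1
z = 7.2745
SAT-scale = SAT = 500 + 100z
Carry z at full precision (z = 37.1 / 5.1) into the conversion:
SAT-scale = 500 + 100 * (37.1 / 5.1) = 500 + 3710 / 5.1
SAT-scale = 500 + 727.451
SAT-scale = 1227.451

1227.451


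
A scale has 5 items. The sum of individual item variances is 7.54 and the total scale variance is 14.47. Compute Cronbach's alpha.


alpha = (k/(k-1)) * (1 - sum(si^2)/s_total^2)
= (5/4) * (1 - 7.54/14.47)
alpha = 0.5987

0.5987


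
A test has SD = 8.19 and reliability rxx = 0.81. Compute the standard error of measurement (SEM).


SEM = SD * sqrt(1 - rxx)
SEM = 8.19 * sqrt(1 - 0.81)
SEM = 8.19 * sqrt(0.19) = 8.19 * 0.43589
SEM = 3.5699

3.5699


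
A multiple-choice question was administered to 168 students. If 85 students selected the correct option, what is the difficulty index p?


Item difficulty p = number correct / total examinees
p = 85 / 168
p = 0.506

0.506


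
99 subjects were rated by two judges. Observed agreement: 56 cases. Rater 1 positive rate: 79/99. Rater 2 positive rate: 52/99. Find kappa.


P_o = 56/99 = 0.565657
P_e = (79*52 + 20*47) / 9801 = 0.515049
kappa = (P_o - P_e) / (1 - P_e)
kappa = (0.565657 - 0.515049) / (1 - 0.515049)
kappa = 0.1044

0.1044


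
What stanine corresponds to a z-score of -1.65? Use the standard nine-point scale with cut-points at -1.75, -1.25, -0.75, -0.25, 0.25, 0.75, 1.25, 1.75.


Stanine boundaries: [-1.75, -1.25, -0.75, -0.25, 0.25, 0.75, 1.25, 1.75]
z = -1.65
Check each boundary:
  z >= -1.75 -> could be stanine 2
  z < -1.25
  z < -0.75
  z < -0.25
  z < 0.25
  z < 0.75
  z < 1.25
  z < 1.75
Highest qualifying boundary gives stanine = 2

2


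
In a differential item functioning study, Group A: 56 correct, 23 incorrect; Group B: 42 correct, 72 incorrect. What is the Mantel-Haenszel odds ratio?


Odds_A = 56/23 = 2.4348
Odds_B = 42/72 = 0.5833
OR = Odds_A / Odds_B = 2.4348 / 0.5833
Exactly, OR = (56 * 72) / (23 * 42) = 4032 / 966
OR = 4.1739

4.1739


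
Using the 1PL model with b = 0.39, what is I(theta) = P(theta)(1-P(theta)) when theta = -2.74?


P = 1/(1+exp(-(-2.74-0.39))) = 0.0419
I = P*(1-P) = 0.0419 * 0.9581
I = 0.0401

0.0401


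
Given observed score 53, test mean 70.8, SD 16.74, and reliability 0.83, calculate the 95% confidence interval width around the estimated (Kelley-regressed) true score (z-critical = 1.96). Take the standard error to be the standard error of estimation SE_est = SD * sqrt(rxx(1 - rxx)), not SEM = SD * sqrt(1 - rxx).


True score estimate = 0.83*53 + 0.17*70.8 = 56.026
SE_est = SD * sqrt(rxx * (1 - rxx)) = 16.74 * sqrt(0.83 * 0.17) = 16.74 * sqrt(0.1411) = 6.288093
CI = T_est +/- z * SE_est, so width = 2 * z * SE_est = 2 * 1.96 * 6.288093
Width = 24.6493

24.6493


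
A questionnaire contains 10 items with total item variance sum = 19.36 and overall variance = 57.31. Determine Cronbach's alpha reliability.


alpha = (k/(k-1)) * (1 - sum(si^2)/s_total^2)
= (10/9) * (1 - 19.36/57.31)
alpha = 0.7358

0.7358


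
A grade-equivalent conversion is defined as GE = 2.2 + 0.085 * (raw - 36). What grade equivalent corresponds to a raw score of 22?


raw - median = 22 - 36 = -14
slope * diff = 0.085 * -14 = -1.19
GE = 2.2 + -1.19
GE = 1.01

1.01


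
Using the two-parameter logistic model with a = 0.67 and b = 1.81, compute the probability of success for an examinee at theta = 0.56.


a*(theta - b) = 0.67 * (0.56 - 1.81) = -0.8375
exp(--0.8375) = 2.3106
P = 1 / (1 + 2.3106)
P = 0.3021

0.3021


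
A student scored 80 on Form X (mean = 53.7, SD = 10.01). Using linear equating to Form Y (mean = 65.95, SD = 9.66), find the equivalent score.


slope = SD_Y / SD_X = 9.66 / 10.01 ~ 0.965
intercept = mean_Y - slope * mean_X = 65.95 - (9.66 / 10.01) * 53.7 ~ 14.1276
Y = slope * X + intercept. To avoid rounding drift from the rounded slope/intercept, evaluate the equivalent form Y = mean_Y + SD_Y * (X - mean_X) / SD_X at full precision:
Y = 65.95 + 9.66 * (80 - 53.7) / 10.01
Y = 65.95 + 9.66 * 26.3 / 10.01
Y = 65.95 + 254.058 / 10.01
Y = 65.95 + 25.3804
Y = 91.3304

91.3304


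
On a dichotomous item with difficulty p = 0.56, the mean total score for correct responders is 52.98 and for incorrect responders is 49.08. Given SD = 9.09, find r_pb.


q = 1 - p = 0.44
rpb = ((M1 - M0) / SD) * sqrt(p * q)
rpb = ((52.98 - 49.08) / 9.09) * sqrt(0.56 * 0.44)
rpb = 0.213

0.213


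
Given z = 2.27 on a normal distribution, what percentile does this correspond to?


CDF(z) = 0.5 * (1 + erf(z/sqrt(2)))
erf(1.6051) = 0.9768
CDF = 0.9884
Percentile rank = 0.9884 * 100 = 98.84

98.84


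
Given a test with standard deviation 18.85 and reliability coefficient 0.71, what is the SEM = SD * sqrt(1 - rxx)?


SEM = SD * sqrt(1 - rxx)
SEM = 18.85 * sqrt(1 - 0.71)
SEM = 18.85 * sqrt(0.29) = 18.85 * 0.538516
SEM = 10.151

10.151


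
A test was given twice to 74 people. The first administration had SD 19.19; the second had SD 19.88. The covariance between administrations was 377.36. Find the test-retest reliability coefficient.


r = cov(X,Y) / (SD_X * SD_Y)
r = 377.36 / (19.19 * 19.88)
r = 377.36 / 381.4972
r = 0.9892

0.9892


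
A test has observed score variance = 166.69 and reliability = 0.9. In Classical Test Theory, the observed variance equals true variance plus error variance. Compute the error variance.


var_true = rxx * var_obs = 0.9 * 166.69 = 150.021
var_error = var_obs - var_true
var_error = 166.69 - 150.021
var_error = 16.669

16.669


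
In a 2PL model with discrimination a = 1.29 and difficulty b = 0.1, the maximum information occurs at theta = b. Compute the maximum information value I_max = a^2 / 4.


For 2PL, max info at theta = b = 0.1
I_max = a^2 / 4 = 1.29^2 / 4
= 1.6641 / 4
I_max = 0.416

0.416


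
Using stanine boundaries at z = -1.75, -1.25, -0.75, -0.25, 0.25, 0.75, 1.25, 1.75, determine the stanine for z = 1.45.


Stanine boundaries: [-1.75, -1.25, -0.75, -0.25, 0.25, 0.75, 1.25, 1.75]
z = 1.45
Check each boundary:
  z >= -1.75 -> could be stanine 2
  z >= -1.25 -> could be stanine 3
  z >= -0.75 -> could be stanine 4
  z >= -0.25 -> could be stanine 5
  z >= 0.25 -> could be stanine 6
  z >= 0.75 -> could be stanine 7
  z >= 1.25 -> could be stanine 8
  z < 1.75
Highest qualifying boundary gives stanine = 8

8


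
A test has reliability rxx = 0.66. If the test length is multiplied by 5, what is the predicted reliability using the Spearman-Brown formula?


r_new = (n * rxx) / (1 + (n-1) * rxx)
r_new = (5 * 0.66) / (1 + 4 * 0.66)
r_new = 3.3 / 3.64
r_new = 0.9066

0.9066


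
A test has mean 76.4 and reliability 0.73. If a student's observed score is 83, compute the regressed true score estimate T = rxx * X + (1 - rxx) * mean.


T_est = rxx * X + (1 - rxx) * mean
T_est = 0.73 * 83 + 0.27 * 76.4
T_est = 60.59 + 20.628
T_est = 81.218

81.218


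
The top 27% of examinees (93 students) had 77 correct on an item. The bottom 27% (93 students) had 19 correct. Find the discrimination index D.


p_upper = 77/93 = 0.828
p_lower = 19/93 = 0.2043
D = 0.828 - 0.2043 = 0.6237

0.6237


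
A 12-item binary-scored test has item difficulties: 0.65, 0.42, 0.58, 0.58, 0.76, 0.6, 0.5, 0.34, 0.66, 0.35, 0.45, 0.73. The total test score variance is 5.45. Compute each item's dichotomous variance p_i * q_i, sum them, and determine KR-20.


For each item, compute p_i * q_i:
  Item 1: 0.65 * 0.35 = 0.2275
  Item 2: 0.42 * 0.58 = 0.2436
  Item 3: 0.58 * 0.42 = 0.2436
  Item 4: 0.58 * 0.42 = 0.2436
  Item 5: 0.76 * 0.24 = 0.1824
  Item 6: 0.6 * 0.4 = 0.24
  Item 7: 0.5 * 0.5 = 0.25
  Item 8: 0.34 * 0.66 = 0.2244
  Item 9: 0.66 * 0.34 = 0.2244
  Item 10: 0.35 * 0.65 = 0.2275
  Item 11: 0.45 * 0.55 = 0.2475
  Item 12: 0.73 * 0.27 = 0.1971
Sum(p_i * q_i) = 0.2275 + 0.2436 + 0.2436 + 0.2436 + 0.1824 + 0.24 + 0.25 + 0.2244 + 0.2244 + 0.2275 + 0.2475 + 0.1971 = 2.7516
KR-20 = (k/(k-1)) * (1 - Sum(p_i*q_i) / Var_total)
= (12/11) * (1 - 2.7516/5.45)
= 1.0909 * 0.4951
KR-20 = 0.5401

0.5401


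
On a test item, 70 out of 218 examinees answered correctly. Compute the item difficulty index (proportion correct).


Item difficulty p = number correct / total examinees
p = 70 / 218
p = 0.3211

0.3211


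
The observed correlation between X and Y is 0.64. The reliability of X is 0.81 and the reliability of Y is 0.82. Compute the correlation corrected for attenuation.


r_corrected = rxy / sqrt(rxx * ryy)
= 0.64 / sqrt(0.81 * 0.82)
= 0.64 / sqrt(0.6642)
= 0.64 / 0.814985
r_corrected = 0.7853

0.7853


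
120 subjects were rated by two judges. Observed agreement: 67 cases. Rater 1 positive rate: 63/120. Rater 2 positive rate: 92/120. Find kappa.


P_o = 67/120 = 0.558333
P_e = (63*92 + 57*28) / 14400 = 0.513333
kappa = (P_o - P_e) / (1 - P_e)
kappa = (0.558333 - 0.513333) / (1 - 0.513333)
kappa = 0.0925

0.0925


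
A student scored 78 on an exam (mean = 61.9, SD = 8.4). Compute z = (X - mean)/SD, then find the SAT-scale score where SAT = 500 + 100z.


z = (X - mean) / SD = (78 - 61.9) / 8.4
z = 16.1 / 8.4
z = 1.9167
SAT-scale = SAT = 500 + 100z
Carry z at full precision (z = 16.1 / 8.4) into the conversion:
SAT-scale = 500 + 100 * (16.1 / 8.4) = 500 + 1610 / 8.4
SAT-scale = 500 + 191.6667
SAT-scale = 691.6667

691.6667


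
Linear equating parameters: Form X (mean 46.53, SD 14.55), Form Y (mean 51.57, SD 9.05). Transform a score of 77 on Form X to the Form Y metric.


slope = SD_Y / SD_X = 9.05 / 14.55 ~ 0.622
intercept = mean_Y - slope * mean_X = 51.57 - (9.05 / 14.55) * 46.53 ~ 22.6287
Y = slope * X + intercept. To avoid rounding drift from the rounded slope/intercept, evaluate the equivalent form Y = mean_Y + SD_Y * (X - mean_X) / SD_X at full precision:
Y = 51.57 + 9.05 * (77 - 46.53) / 14.55
Y = 51.57 + 9.05 * 30.47 / 14.55
Y = 51.57 + 275.7535 / 14.55
Y = 51.57 + 18.9521
Y = 70.5221

70.5221


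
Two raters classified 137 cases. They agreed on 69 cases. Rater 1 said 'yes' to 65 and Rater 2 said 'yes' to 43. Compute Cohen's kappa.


P_o = 69/137 = 0.50365
P_e = (65*43 + 72*94) / 18769 = 0.50951
kappa = (P_o - P_e) / (1 - P_e)
kappa = (0.50365 - 0.50951) / (1 - 0.50951)
kappa = -0.0119

-0.0119


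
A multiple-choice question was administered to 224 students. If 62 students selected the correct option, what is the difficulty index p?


Item difficulty p = number correct / total examinees
p = 62 / 224
p = 0.2768

0.2768


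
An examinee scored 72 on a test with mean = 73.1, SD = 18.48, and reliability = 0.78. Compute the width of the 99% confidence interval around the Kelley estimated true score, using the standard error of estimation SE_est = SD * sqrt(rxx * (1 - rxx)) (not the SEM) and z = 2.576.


True score estimate = 0.78*72 + 0.22*73.1 = 72.242
SE_est = SD * sqrt(rxx * (1 - rxx)) = 18.48 * sqrt(0.78 * 0.22) = 18.48 * sqrt(0.1716) = 7.655272
CI = T_est +/- z * SE_est, so width = 2 * z * SE_est = 2 * 2.576 * 7.655272
Width = 39.44

39.44


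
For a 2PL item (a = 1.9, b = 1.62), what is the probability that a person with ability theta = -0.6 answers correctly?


a*(theta - b) = 1.9 * (-0.6 - 1.62) = -4.218
exp(--4.218) = 67.8976
P = 1 / (1 + 67.8976)
P = 0.0145

0.0145


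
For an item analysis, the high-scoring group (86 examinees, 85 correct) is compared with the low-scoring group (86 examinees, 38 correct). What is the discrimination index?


p_upper = 85/86 = 0.9884
p_lower = 38/86 = 0.4419
D = 0.9884 - 0.4419 = 0.5465

0.5465


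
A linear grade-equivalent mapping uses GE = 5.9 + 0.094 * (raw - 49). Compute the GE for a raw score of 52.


raw - median = 52 - 49 = 3
slope * diff = 0.094 * 3 = 0.282
GE = 5.9 + 0.282
GE = 6.182

6.182


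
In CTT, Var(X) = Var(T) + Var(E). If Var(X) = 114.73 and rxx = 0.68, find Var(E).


var_true = rxx * var_obs = 0.68 * 114.73 = 78.0164
var_error = var_obs - var_true
var_error = 114.73 - 78.0164
var_error = 36.7136

36.7136


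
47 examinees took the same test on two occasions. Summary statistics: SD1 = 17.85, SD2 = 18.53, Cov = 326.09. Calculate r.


r = cov(X,Y) / (SD_X * SD_Y)
r = 326.09 / (17.85 * 18.53)
r = 326.09 / 330.7605
r = 0.9859

0.9859


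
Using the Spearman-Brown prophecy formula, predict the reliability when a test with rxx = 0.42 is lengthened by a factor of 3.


r_new = (n * rxx) / (1 + (n-1) * rxx)
r_new = (3 * 0.42) / (1 + 2 * 0.42)
r_new = 1.26 / 1.84
r_new = 0.6848

0.6848


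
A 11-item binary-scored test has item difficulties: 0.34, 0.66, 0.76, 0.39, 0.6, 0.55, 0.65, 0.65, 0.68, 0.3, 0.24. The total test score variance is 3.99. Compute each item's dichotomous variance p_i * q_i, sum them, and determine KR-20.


For each item, compute p_i * q_i:
  Item 1: 0.34 * 0.66 = 0.2244
  Item 2: 0.66 * 0.34 = 0.2244
  Item 3: 0.76 * 0.24 = 0.1824
  Item 4: 0.39 * 0.61 = 0.2379
  Item 5: 0.6 * 0.4 = 0.24
  Item 6: 0.55 * 0.45 = 0.2475
  Item 7: 0.65 * 0.35 = 0.2275
  Item 8: 0.65 * 0.35 = 0.2275
  Item 9: 0.68 * 0.32 = 0.2176
  Item 10: 0.3 * 0.7 = 0.21
  Item 11: 0.24 * 0.76 = 0.1824
Sum(p_i * q_i) = 0.2244 + 0.2244 + 0.1824 + 0.2379 + 0.24 + 0.2475 + 0.2275 + 0.2275 + 0.2176 + 0.21 + 0.1824 = 2.4216
KR-20 = (k/(k-1)) * (1 - Sum(p_i*q_i) / Var_total)
= (11/10) * (1 - 2.4216/3.99)
= 1.1 * 0.3931
KR-20 = 0.4324

0.4324


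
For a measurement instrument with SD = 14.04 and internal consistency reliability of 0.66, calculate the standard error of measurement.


SEM = SD * sqrt(1 - rxx)
SEM = 14.04 * sqrt(1 - 0.66)
SEM = 14.04 * sqrt(0.34) = 14.04 * 0.583095
SEM = 8.1867

8.1867


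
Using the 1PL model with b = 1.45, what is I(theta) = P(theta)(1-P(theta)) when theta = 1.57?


P = 1/(1+exp(-(1.57-1.45))) = 0.53
I = P*(1-P) = 0.53 * 0.47
I = 0.2491

0.2491


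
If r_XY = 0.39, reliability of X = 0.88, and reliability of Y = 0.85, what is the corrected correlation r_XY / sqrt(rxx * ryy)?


r_corrected = rxy / sqrt(rxx * ryy)
= 0.39 / sqrt(0.88 * 0.85)
= 0.39 / sqrt(0.748)
= 0.39 / 0.86487
r_corrected = 0.4509

0.4509


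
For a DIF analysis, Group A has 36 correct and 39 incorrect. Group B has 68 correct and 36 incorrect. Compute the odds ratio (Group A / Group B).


Odds_A = 36/39 = 0.9231
Odds_B = 68/36 = 1.8889
OR = Odds_A / Odds_B = 0.9231 / 1.8889
Exactly, OR = (36 * 36) / (39 * 68) = 1296 / 2652
OR = 0.4887

0.4887


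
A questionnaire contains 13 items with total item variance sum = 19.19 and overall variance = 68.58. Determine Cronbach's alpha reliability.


alpha = (k/(k-1)) * (1 - sum(si^2)/s_total^2)
= (13/12) * (1 - 19.19/68.58)
alpha = 0.7802

0.7802


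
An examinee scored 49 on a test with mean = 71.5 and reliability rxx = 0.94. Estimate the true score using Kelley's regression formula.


T_est = rxx * X + (1 - rxx) * mean
T_est = 0.94 * 49 + 0.06 * 71.5
T_est = 46.06 + 4.29
T_est = 50.35

50.35


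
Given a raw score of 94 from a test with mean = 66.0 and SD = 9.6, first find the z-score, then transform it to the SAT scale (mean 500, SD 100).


z = (X - mean) / SD = (94 - 66.0) / 9.6
z = 28.0 / 9.6
z = 2.9167
SAT-scale = SAT = 500 + 100z
Carry z at full precision (z = 28.0 / 9.6) into the conversion:
SAT-scale = 500 + 100 * (28.0 / 9.6) = 500 + 2800 / 9.6
SAT-scale = 500 + 291.6667
SAT-scale = 791.6667

791.6667


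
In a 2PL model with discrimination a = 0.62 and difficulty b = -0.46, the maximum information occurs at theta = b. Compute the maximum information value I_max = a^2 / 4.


For 2PL, max info at theta = b = -0.46
I_max = a^2 / 4 = 0.62^2 / 4
= 0.3844 / 4
I_max = 0.0961

0.0961


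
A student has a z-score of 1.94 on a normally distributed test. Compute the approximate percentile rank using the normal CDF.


CDF(z) = 0.5 * (1 + erf(z/sqrt(2)))
erf(1.3718) = 0.9476
CDF = 0.9738
Percentile rank = 0.9738 * 100 = 97.38

97.38


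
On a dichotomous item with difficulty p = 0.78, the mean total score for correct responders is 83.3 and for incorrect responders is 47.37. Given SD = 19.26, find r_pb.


q = 1 - p = 0.22
rpb = ((M1 - M0) / SD) * sqrt(p * q)
rpb = ((83.3 - 47.37) / 19.26) * sqrt(0.78 * 0.22)
rpb = 0.7728

0.7728


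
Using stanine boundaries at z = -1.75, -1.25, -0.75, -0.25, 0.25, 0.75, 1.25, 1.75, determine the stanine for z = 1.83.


Stanine boundaries: [-1.75, -1.25, -0.75, -0.25, 0.25, 0.75, 1.25, 1.75]
z = 1.83
Check each boundary:
  z >= -1.75 -> could be stanine 2
  z >= -1.25 -> could be stanine 3
  z >= -0.75 -> could be stanine 4
  z >= -0.25 -> could be stanine 5
  z >= 0.25 -> could be stanine 6
  z >= 0.75 -> could be stanine 7
  z >= 1.25 -> could be stanine 8
  z >= 1.75 -> could be stanine 9
Highest qualifying boundary gives stanine = 9

9


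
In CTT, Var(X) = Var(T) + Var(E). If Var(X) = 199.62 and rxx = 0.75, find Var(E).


var_true = rxx * var_obs = 0.75 * 199.62 = 149.715
var_error = var_obs - var_true
var_error = 199.62 - 149.715
var_error = 49.905

49.905


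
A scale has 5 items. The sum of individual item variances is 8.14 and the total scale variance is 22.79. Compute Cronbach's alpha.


alpha = (k/(k-1)) * (1 - sum(si^2)/s_total^2)
= (5/4) * (1 - 8.14/22.79)
alpha = 0.8035

0.8035


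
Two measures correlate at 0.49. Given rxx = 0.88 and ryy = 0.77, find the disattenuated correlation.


r_corrected = rxy / sqrt(rxx * ryy)
= 0.49 / sqrt(0.88 * 0.77)
= 0.49 / sqrt(0.6776)
= 0.49 / 0.823165
r_corrected = 0.5953

0.5953


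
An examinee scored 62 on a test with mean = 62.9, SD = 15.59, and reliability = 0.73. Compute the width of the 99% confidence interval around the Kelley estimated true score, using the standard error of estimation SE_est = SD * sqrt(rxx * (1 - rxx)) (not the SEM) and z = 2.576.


True score estimate = 0.73*62 + 0.27*62.9 = 62.243
SE_est = SD * sqrt(rxx * (1 - rxx)) = 15.59 * sqrt(0.73 * 0.27) = 15.59 * sqrt(0.1971) = 6.921328
CI = T_est +/- z * SE_est, so width = 2 * z * SE_est = 2 * 2.576 * 6.921328
Width = 35.6587

35.6587


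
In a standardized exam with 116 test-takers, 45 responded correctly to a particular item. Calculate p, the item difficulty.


Item difficulty p = number correct / total examinees
p = 45 / 116
p = 0.3879

0.3879


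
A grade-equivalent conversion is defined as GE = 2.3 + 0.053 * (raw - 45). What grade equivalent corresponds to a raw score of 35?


raw - median = 35 - 45 = -10
slope * diff = 0.053 * -10 = -0.53
GE = 2.3 + -0.53
GE = 1.77

1.77


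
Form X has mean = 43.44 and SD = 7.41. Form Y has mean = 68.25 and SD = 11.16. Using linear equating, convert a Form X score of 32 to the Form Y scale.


slope = SD_Y / SD_X = 11.16 / 7.41 ~ 1.5061
intercept = mean_Y - slope * mean_X = 68.25 - (11.16 / 7.41) * 43.44 ~ 2.8262
Y = slope * X + intercept. To avoid rounding drift from the rounded slope/intercept, evaluate the equivalent form Y = mean_Y + SD_Y * (X - mean_X) / SD_X at full precision:
Y = 68.25 + 11.16 * (32 - 43.44) / 7.41
Y = 68.25 - 11.16 * 11.44 / 7.41
Y = 68.25 - 127.6704 / 7.41
Y = 68.25 - 17.2295
Y = 51.0205

51.0205


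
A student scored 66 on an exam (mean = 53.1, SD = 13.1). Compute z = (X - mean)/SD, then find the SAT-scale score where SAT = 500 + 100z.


z = (X - mean) / SD = (66 - 53.1) / 13.1
z = 12.9 / 13.1
z = 0.9847
SAT-scale = SAT = 500 + 100z
Carry z at full precision (z = 12.9 / 13.1) into the conversion:
SAT-scale = 500 + 100 * (12.9 / 13.1) = 500 + 1290 / 13.1
SAT-scale = 500 + 98.4733
SAT-scale = 598.4733

598.4733


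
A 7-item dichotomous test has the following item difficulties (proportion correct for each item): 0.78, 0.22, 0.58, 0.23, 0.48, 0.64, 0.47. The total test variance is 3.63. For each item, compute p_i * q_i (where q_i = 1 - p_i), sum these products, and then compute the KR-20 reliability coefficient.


For each item, compute p_i * q_i:
  Item 1: 0.78 * 0.22 = 0.1716
  Item 2: 0.22 * 0.78 = 0.1716
  Item 3: 0.58 * 0.42 = 0.2436
  Item 4: 0.23 * 0.77 = 0.1771
  Item 5: 0.48 * 0.52 = 0.2496
  Item 6: 0.64 * 0.36 = 0.2304
  Item 7: 0.47 * 0.53 = 0.2491
Sum(p_i * q_i) = 0.1716 + 0.1716 + 0.2436 + 0.1771 + 0.2496 + 0.2304 + 0.2491 = 1.493
KR-20 = (k/(k-1)) * (1 - Sum(p_i*q_i) / Var_total)
= (7/6) * (1 - 1.493/3.63)
= 1.1667 * 0.5887
KR-20 = 0.6868

0.6868


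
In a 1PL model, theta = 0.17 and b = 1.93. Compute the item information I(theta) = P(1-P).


P = 1/(1+exp(-(0.17-1.93))) = 0.1468
I = P*(1-P) = 0.1468 * 0.8532
I = 0.1252

0.1252


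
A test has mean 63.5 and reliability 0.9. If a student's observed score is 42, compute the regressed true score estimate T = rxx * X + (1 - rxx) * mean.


T_est = rxx * X + (1 - rxx) * mean
T_est = 0.9 * 42 + 0.1 * 63.5
T_est = 37.8 + 6.35
T_est = 44.15

44.15


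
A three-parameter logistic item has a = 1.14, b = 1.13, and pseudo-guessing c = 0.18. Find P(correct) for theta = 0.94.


logit = 1.14*(0.94 - 1.13) = -0.2166
P* = 1/(1 + exp(--0.2166)) = 0.4461
P = 0.18 + (1 - 0.18) * 0.4461
P = 0.5458

0.5458


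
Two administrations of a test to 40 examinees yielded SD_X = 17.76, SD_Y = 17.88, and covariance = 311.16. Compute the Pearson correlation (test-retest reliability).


r = cov(X,Y) / (SD_X * SD_Y)
r = 311.16 / (17.76 * 17.88)
r = 311.16 / 317.5488
r = 0.9799

0.9799


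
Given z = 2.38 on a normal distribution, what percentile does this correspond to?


CDF(z) = 0.5 * (1 + erf(z/sqrt(2)))
erf(1.6829) = 0.9827
CDF = 0.9913
Percentile rank = 0.9913 * 100 = 99.13

99.13


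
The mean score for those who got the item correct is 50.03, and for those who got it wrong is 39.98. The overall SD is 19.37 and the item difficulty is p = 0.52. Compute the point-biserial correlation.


q = 1 - p = 0.48
rpb = ((M1 - M0) / SD) * sqrt(p * q)
rpb = ((50.03 - 39.98) / 19.37) * sqrt(0.52 * 0.48)
rpb = 0.2592

0.2592


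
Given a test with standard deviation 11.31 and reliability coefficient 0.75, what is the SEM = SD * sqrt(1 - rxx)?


SEM = SD * sqrt(1 - rxx)
SEM = 11.31 * sqrt(1 - 0.75)
SEM = 11.31 * sqrt(0.25) = 11.31 * 0.5
SEM = 5.655

5.655


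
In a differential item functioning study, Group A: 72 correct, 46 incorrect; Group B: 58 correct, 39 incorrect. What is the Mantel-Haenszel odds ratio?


Odds_A = 72/46 = 1.5652
Odds_B = 58/39 = 1.4872
OR = Odds_A / Odds_B = 1.5652 / 1.4872
Exactly, OR = (72 * 39) / (46 * 58) = 2808 / 2668
OR = 1.0525

1.0525


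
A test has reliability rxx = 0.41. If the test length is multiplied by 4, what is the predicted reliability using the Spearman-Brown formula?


r_new = (n * rxx) / (1 + (n-1) * rxx)
r_new = (4 * 0.41) / (1 + 3 * 0.41)
r_new = 1.64 / 2.23
r_new = 0.7354

0.7354


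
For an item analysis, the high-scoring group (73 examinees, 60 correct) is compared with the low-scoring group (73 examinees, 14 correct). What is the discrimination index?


p_upper = 60/73 = 0.8219
p_lower = 14/73 = 0.1918
D = 0.8219 - 0.1918 = 0.6301

0.6301


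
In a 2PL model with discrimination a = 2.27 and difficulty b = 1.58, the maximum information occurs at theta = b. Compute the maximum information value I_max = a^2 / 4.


For 2PL, max info at theta = b = 1.58
I_max = a^2 / 4 = 2.27^2 / 4
= 5.1529 / 4
I_max = 1.2882

1.2882


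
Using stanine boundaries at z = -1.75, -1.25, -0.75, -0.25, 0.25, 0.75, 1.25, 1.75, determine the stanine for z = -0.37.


Stanine boundaries: [-1.75, -1.25, -0.75, -0.25, 0.25, 0.75, 1.25, 1.75]
z = -0.37
Check each boundary:
  z >= -1.75 -> could be stanine 2
  z >= -1.25 -> could be stanine 3
  z >= -0.75 -> could be stanine 4
  z < -0.25
  z < 0.25
  z < 0.75
  z < 1.25
  z < 1.75
Highest qualifying boundary gives stanine = 4

4


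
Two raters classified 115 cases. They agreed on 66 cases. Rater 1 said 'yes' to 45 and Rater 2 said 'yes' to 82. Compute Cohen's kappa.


P_o = 66/115 = 0.573913
P_e = (45*82 + 70*33) / 13225 = 0.453686
kappa = (P_o - P_e) / (1 - P_e)
kappa = (0.573913 - 0.453686) / (1 - 0.453686)
kappa = 0.2201

0.2201


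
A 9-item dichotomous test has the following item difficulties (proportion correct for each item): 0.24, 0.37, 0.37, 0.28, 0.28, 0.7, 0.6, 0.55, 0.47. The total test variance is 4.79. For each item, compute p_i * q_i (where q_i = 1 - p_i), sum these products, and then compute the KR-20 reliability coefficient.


For each item, compute p_i * q_i:
  Item 1: 0.24 * 0.76 = 0.1824
  Item 2: 0.37 * 0.63 = 0.2331
  Item 3: 0.37 * 0.63 = 0.2331
  Item 4: 0.28 * 0.72 = 0.2016
  Item 5: 0.28 * 0.72 = 0.2016
  Item 6: 0.7 * 0.3 = 0.21
  Item 7: 0.6 * 0.4 = 0.24
  Item 8: 0.55 * 0.45 = 0.2475
  Item 9: 0.47 * 0.53 = 0.2491
Sum(p_i * q_i) = 0.1824 + 0.2331 + 0.2331 + 0.2016 + 0.2016 + 0.21 + 0.24 + 0.2475 + 0.2491 = 1.9984
KR-20 = (k/(k-1)) * (1 - Sum(p_i*q_i) / Var_total)
= (9/8) * (1 - 1.9984/4.79)
= 1.125 * 0.5828
KR-20 = 0.6556

0.6556


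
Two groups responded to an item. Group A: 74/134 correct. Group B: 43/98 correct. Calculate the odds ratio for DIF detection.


Odds_A = 74/60 = 1.2333
Odds_B = 43/55 = 0.7818
OR = Odds_A / Odds_B = 1.2333 / 0.7818
Exactly, OR = (74 * 55) / (60 * 43) = 4070 / 2580
OR = 1.5775

1.5775


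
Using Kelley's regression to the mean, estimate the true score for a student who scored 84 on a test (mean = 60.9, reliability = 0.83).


T_est = rxx * X + (1 - rxx) * mean
T_est = 0.83 * 84 + 0.17 * 60.9
T_est = 69.72 + 10.353
T_est = 80.073

80.073


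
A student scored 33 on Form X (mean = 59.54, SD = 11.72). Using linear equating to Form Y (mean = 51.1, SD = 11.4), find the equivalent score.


slope = SD_Y / SD_X = 11.4 / 11.72 ~ 0.9727
intercept = mean_Y - slope * mean_X = 51.1 - (11.4 / 11.72) * 59.54 ~ -6.8143
Y = slope * X + intercept. To avoid rounding drift from the rounded slope/intercept, evaluate the equivalent form Y = mean_Y + SD_Y * (X - mean_X) / SD_X at full precision:
Y = 51.1 + 11.4 * (33 - 59.54) / 11.72
Y = 51.1 - 11.4 * 26.54 / 11.72
Y = 51.1 - 302.556 / 11.72
Y = 51.1 - 25.8154
Y = 25.2846

25.2846


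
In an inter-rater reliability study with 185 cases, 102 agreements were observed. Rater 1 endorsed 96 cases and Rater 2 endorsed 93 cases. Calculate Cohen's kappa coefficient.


P_o = 102/185 = 0.551351
P_e = (96*93 + 89*92) / 34225 = 0.500102
kappa = (P_o - P_e) / (1 - P_e)
kappa = (0.551351 - 0.500102) / (1 - 0.500102)
kappa = 0.1025

0.1025


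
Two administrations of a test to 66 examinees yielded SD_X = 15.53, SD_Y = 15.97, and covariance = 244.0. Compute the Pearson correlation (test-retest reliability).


r = cov(X,Y) / (SD_X * SD_Y)
r = 244.0 / (15.53 * 15.97)
r = 244.0 / 248.0141
r = 0.9838

0.9838


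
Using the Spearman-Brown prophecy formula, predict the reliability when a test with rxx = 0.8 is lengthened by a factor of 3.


r_new = (n * rxx) / (1 + (n-1) * rxx)
r_new = (3 * 0.8) / (1 + 2 * 0.8)
r_new = 2.4 / 2.6
r_new = 0.9231

0.9231


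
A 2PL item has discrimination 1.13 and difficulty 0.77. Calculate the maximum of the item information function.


For 2PL, max info at theta = b = 0.77
I_max = a^2 / 4 = 1.13^2 / 4
= 1.2769 / 4
I_max = 0.3192

0.3192


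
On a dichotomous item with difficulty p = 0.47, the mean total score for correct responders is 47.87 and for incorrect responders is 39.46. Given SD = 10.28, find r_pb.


q = 1 - p = 0.53
rpb = ((M1 - M0) / SD) * sqrt(p * q)
rpb = ((47.87 - 39.46) / 10.28) * sqrt(0.47 * 0.53)
rpb = 0.4083

0.4083


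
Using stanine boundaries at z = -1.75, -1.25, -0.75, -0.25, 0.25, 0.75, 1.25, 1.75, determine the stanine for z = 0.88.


Stanine boundaries: [-1.75, -1.25, -0.75, -0.25, 0.25, 0.75, 1.25, 1.75]
z = 0.88
Check each boundary:
  z >= -1.75 -> could be stanine 2
  z >= -1.25 -> could be stanine 3
  z >= -0.75 -> could be stanine 4
  z >= -0.25 -> could be stanine 5
  z >= 0.25 -> could be stanine 6
  z >= 0.75 -> could be stanine 7
  z < 1.25
  z < 1.75
Highest qualifying boundary gives stanine = 7

7


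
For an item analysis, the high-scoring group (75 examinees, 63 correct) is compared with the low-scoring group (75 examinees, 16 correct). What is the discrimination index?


p_upper = 63/75 = 0.84
p_lower = 16/75 = 0.2133
D = 0.84 - 0.2133 = 0.6267

0.6267


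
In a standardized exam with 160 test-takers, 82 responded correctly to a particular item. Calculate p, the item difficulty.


Item difficulty p = number correct / total examinees
p = 82 / 160
p = 0.5125

0.5125


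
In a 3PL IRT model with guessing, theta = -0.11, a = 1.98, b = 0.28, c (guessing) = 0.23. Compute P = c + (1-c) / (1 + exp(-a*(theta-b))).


logit = 1.98*(-0.11 - 0.28) = -0.7722
P* = 1/(1 + exp(--0.7722)) = 0.316
P = 0.23 + (1 - 0.23) * 0.316
P = 0.4733

0.4733


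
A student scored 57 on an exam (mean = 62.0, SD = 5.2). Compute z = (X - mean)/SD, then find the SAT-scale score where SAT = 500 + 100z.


z = (X - mean) / SD = (57 - 62.0) / 5.2
z = -5.0 / 5.2
z = -0.9615
SAT-scale = SAT = 500 + 100z
Carry z at full precision (z = -5.0 / 5.2) into the conversion:
SAT-scale = 500 + 100 * (-5.0 / 5.2) = 500 + -500 / 5.2
SAT-scale = 500 + -96.1538
SAT-scale = 403.8462

403.8462


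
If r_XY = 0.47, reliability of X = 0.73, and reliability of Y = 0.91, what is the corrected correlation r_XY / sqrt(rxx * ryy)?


r_corrected = rxy / sqrt(rxx * ryy)
= 0.47 / sqrt(0.73 * 0.91)
= 0.47 / sqrt(0.6643)
= 0.47 / 0.815046
r_corrected = 0.5767

0.5767


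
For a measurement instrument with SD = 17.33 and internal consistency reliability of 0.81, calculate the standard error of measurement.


SEM = SD * sqrt(1 - rxx)
SEM = 17.33 * sqrt(1 - 0.81)
SEM = 17.33 * sqrt(0.19) = 17.33 * 0.43589
SEM = 7.554

7.554


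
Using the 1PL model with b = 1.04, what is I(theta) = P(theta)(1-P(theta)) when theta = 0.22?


P = 1/(1+exp(-(0.22-1.04))) = 0.3058
I = P*(1-P) = 0.3058 * 0.6942
I = 0.2123

0.2123


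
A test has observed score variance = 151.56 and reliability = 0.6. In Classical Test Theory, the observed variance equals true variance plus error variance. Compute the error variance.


var_true = rxx * var_obs = 0.6 * 151.56 = 90.936
var_error = var_obs - var_true
var_error = 151.56 - 90.936
var_error = 60.624

60.624


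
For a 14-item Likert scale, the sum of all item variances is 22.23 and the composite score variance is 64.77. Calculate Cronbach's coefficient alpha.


alpha = (k/(k-1)) * (1 - sum(si^2)/s_total^2)
= (14/13) * (1 - 22.23/64.77)
alpha = 0.7073

0.7073


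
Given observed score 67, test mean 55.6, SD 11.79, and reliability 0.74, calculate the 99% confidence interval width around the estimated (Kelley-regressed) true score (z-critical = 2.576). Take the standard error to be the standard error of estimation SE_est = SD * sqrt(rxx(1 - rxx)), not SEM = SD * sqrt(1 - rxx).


True score estimate = 0.74*67 + 0.26*55.6 = 64.036
SE_est = SD * sqrt(rxx * (1 - rxx)) = 11.79 * sqrt(0.74 * 0.26) = 11.79 * sqrt(0.1924) = 5.171498
CI = T_est +/- z * SE_est, so width = 2 * z * SE_est = 2 * 2.576 * 5.171498
Width = 26.6436

26.6436


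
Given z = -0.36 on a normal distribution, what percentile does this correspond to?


CDF(z) = 0.5 * (1 + erf(z/sqrt(2)))
erf(-0.2546) = -0.2812
CDF = 0.3594
Percentile rank = 0.3594 * 100 = 35.94

35.94


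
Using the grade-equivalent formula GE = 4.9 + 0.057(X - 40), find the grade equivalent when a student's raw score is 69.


raw - median = 69 - 40 = 29
slope * diff = 0.057 * 29 = 1.653
GE = 4.9 + 1.653
GE = 6.553

6.553


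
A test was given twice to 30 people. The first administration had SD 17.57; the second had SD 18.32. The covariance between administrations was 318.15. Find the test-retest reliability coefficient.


r = cov(X,Y) / (SD_X * SD_Y)
r = 318.15 / (17.57 * 18.32)
r = 318.15 / 321.8824
r = 0.9884

0.9884


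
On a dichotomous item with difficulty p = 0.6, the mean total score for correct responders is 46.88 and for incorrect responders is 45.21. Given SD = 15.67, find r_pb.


q = 1 - p = 0.4
rpb = ((M1 - M0) / SD) * sqrt(p * q)
rpb = ((46.88 - 45.21) / 15.67) * sqrt(0.6 * 0.4)
rpb = 0.0522

0.0522


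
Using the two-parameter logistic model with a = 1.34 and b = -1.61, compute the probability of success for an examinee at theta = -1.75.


a*(theta - b) = 1.34 * (-1.75 - -1.61) = -0.1876
exp(--0.1876) = 1.2064
P = 1 / (1 + 1.2064)
P = 0.4532

0.4532


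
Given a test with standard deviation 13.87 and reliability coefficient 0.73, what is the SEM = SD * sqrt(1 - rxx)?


SEM = SD * sqrt(1 - rxx)
SEM = 13.87 * sqrt(1 - 0.73)
SEM = 13.87 * sqrt(0.27) = 13.87 * 0.519615
SEM = 7.2071

7.2071


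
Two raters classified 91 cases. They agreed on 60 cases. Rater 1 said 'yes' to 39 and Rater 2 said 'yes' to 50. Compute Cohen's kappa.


P_o = 60/91 = 0.659341
P_e = (39*50 + 52*41) / 8281 = 0.492936
kappa = (P_o - P_e) / (1 - P_e)
kappa = (0.659341 - 0.492936) / (1 - 0.492936)
kappa = 0.3282

0.3282


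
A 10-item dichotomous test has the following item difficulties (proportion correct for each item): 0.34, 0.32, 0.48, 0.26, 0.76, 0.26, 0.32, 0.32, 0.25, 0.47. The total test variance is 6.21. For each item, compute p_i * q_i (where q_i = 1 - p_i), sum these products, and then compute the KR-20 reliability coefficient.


For each item, compute p_i * q_i:
  Item 1: 0.34 * 0.66 = 0.2244
  Item 2: 0.32 * 0.68 = 0.2176
  Item 3: 0.48 * 0.52 = 0.2496
  Item 4: 0.26 * 0.74 = 0.1924
  Item 5: 0.76 * 0.24 = 0.1824
  Item 6: 0.26 * 0.74 = 0.1924
  Item 7: 0.32 * 0.68 = 0.2176
  Item 8: 0.32 * 0.68 = 0.2176
  Item 9: 0.25 * 0.75 = 0.1875
  Item 10: 0.47 * 0.53 = 0.2491
Sum(p_i * q_i) = 0.2244 + 0.2176 + 0.2496 + 0.1924 + 0.1824 + 0.1924 + 0.2176 + 0.2176 + 0.1875 + 0.2491 = 2.1306
KR-20 = (k/(k-1)) * (1 - Sum(p_i*q_i) / Var_total)
= (10/9) * (1 - 2.1306/6.21)
= 1.1111 * 0.6569
KR-20 = 0.7299

0.7299


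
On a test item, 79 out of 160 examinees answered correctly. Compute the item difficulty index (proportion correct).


Item difficulty p = number correct / total examinees
p = 79 / 160
p = 0.4938

0.4938


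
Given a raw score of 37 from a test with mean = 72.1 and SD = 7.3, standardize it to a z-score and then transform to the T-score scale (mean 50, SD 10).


z = (X - mean) / SD = (37 - 72.1) / 7.3
z = -35.1 / 7.3
z = -4.8082
T-score = T = 50 + 10z
Carry z at full precision (z = -35.1 / 7.3) into the conversion:
T-score = 50 + 10 * (-35.1 / 7.3) = 50 + -351 / 7.3
T-score = 50 + -48.0822
T-score = 1.9178

1.9178


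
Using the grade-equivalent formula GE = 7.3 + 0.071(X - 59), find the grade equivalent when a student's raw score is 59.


raw - median = 59 - 59 = 0
slope * diff = 0.071 * 0 = 0.0
GE = 7.3 + 0.0
GE = 7.3

7.3


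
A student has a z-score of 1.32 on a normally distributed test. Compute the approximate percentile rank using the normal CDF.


CDF(z) = 0.5 * (1 + erf(z/sqrt(2)))
erf(0.9334) = 0.8132
CDF = 0.9066
Percentile rank = 0.9066 * 100 = 90.66

90.66


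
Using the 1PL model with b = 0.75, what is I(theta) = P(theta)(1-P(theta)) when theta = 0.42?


P = 1/(1+exp(-(0.42-0.75))) = 0.4182
I = P*(1-P) = 0.4182 * 0.5818
I = 0.2433

0.2433


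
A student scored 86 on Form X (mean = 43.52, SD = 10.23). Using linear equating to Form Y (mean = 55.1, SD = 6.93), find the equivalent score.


slope = SD_Y / SD_X = 6.93 / 10.23 ~ 0.6774
intercept = mean_Y - slope * mean_X = 55.1 - (6.93 / 10.23) * 43.52 ~ 25.6187
Y = slope * X + intercept. To avoid rounding drift from the rounded slope/intercept, evaluate the equivalent form Y = mean_Y + SD_Y * (X - mean_X) / SD_X at full precision:
Y = 55.1 + 6.93 * (86 - 43.52) / 10.23
Y = 55.1 + 6.93 * 42.48 / 10.23
Y = 55.1 + 294.3864 / 10.23
Y = 55.1 + 28.7768
Y = 83.8768

83.8768


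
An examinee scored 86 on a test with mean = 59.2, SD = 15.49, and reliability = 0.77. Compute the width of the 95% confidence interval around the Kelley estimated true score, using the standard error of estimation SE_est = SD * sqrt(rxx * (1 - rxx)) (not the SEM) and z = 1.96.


True score estimate = 0.77*86 + 0.23*59.2 = 79.836
SE_est = SD * sqrt(rxx * (1 - rxx)) = 15.49 * sqrt(0.77 * 0.23) = 15.49 * sqrt(0.1771) = 6.518696
CI = T_est +/- z * SE_est, so width = 2 * z * SE_est = 2 * 1.96 * 6.518696
Width = 25.5533

25.5533


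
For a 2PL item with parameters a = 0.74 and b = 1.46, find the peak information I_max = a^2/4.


For 2PL, max info at theta = b = 1.46
I_max = a^2 / 4 = 0.74^2 / 4
= 0.5476 / 4
I_max = 0.1369

0.1369


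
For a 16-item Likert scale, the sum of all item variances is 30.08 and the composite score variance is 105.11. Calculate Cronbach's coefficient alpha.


alpha = (k/(k-1)) * (1 - sum(si^2)/s_total^2)
= (16/15) * (1 - 30.08/105.11)
alpha = 0.7614

0.7614


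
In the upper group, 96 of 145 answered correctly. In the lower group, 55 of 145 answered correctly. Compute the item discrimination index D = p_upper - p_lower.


p_upper = 96/145 = 0.6621
p_lower = 55/145 = 0.3793
D = 0.6621 - 0.3793 = 0.2828

0.2828


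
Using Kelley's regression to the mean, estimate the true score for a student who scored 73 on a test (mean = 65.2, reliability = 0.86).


T_est = rxx * X + (1 - rxx) * mean
T_est = 0.86 * 73 + 0.14 * 65.2
T_est = 62.78 + 9.128
T_est = 71.908

71.908


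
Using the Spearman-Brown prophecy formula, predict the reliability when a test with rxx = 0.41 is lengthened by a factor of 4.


r_new = (n * rxx) / (1 + (n-1) * rxx)
r_new = (4 * 0.41) / (1 + 3 * 0.41)
r_new = 1.64 / 2.23
r_new = 0.7354

0.7354


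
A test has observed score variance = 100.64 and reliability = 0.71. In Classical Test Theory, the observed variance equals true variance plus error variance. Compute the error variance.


var_true = rxx * var_obs = 0.71 * 100.64 = 71.4544
var_error = var_obs - var_true
var_error = 100.64 - 71.4544
var_error = 29.1856

29.1856


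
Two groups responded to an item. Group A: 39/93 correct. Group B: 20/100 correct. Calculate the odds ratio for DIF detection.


Odds_A = 39/54 = 0.7222
Odds_B = 20/80 = 0.25
OR = Odds_A / Odds_B = 0.7222 / 0.25
Exactly, OR = (39 * 80) / (54 * 20) = 3120 / 1080
OR = 2.8889

2.8889


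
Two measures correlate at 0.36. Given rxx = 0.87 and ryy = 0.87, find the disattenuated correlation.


r_corrected = rxy / sqrt(rxx * ryy)
= 0.36 / sqrt(0.87 * 0.87)
= 0.36 / sqrt(0.7569)
= 0.36 / 0.87
r_corrected = 0.4138

0.4138


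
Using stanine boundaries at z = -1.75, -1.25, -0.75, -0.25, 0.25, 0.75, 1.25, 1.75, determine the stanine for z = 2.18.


Stanine boundaries: [-1.75, -1.25, -0.75, -0.25, 0.25, 0.75, 1.25, 1.75]
z = 2.18
Check each boundary:
  z >= -1.75 -> could be stanine 2
  z >= -1.25 -> could be stanine 3
  z >= -0.75 -> could be stanine 4
  z >= -0.25 -> could be stanine 5
  z >= 0.25 -> could be stanine 6
  z >= 0.75 -> could be stanine 7
  z >= 1.25 -> could be stanine 8
  z >= 1.75 -> could be stanine 9
Highest qualifying boundary gives stanine = 9

9
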